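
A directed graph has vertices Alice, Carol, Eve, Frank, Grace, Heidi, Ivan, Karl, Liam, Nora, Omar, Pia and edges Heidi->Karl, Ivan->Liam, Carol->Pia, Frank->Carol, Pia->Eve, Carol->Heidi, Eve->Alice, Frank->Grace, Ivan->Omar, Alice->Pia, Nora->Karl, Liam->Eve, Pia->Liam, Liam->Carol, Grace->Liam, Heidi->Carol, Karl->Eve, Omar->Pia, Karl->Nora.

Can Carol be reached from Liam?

Yes

Explore from Liam.
Distance 1: reach Carol, Eve.
Found Carol.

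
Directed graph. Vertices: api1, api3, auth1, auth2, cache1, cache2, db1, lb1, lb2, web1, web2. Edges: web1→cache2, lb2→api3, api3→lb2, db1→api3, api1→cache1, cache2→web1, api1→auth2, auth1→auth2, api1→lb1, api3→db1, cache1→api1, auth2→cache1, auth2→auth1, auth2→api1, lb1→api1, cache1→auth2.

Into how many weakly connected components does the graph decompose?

From api1: component {api1, auth1, auth2, cache1, lb1}.
From api3: component {api3, db1, lb2}.
From cache2: component {cache2, web1}.
From web2: component {web2}.
That's 4 components.

4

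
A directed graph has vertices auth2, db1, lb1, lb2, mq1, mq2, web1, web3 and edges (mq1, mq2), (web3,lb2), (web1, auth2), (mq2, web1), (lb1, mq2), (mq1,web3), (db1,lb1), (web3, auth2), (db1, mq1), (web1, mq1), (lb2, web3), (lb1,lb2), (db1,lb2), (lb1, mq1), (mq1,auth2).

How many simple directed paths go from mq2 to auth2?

3

mq2→web1→auth2
mq2→web1→mq1→auth2
mq2→web1→mq1→web3→auth2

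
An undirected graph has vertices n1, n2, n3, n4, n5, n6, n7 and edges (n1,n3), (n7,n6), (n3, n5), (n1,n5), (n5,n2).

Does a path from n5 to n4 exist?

No

Explore from n5.
Distance 1: reach n1, n2, n3.
The search is exhausted without reaching n4; it lies in a different component.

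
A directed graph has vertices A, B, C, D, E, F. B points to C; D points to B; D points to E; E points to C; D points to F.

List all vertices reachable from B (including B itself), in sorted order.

Start at B.
Its neighbours: C.
Nothing further is reachable.

B, C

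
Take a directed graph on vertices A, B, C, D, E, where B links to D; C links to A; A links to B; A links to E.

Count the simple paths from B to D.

1

B→D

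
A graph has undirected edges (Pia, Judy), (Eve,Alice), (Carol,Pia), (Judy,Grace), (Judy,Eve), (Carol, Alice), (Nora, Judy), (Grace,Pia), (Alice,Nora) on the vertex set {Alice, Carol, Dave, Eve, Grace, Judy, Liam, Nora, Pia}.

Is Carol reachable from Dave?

Dave has no edges, so nothing is reachable from it.

No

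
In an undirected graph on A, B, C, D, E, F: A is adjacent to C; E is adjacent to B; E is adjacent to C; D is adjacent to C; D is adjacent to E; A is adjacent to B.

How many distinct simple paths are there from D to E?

3

D–C–A–B–E
D–C–E
D–E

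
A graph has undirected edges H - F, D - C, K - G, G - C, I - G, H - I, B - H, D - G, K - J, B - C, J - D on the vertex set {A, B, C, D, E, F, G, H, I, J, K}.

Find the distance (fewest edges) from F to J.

5

Distance 0: F.
Distance 1: H.
Distance 2: B, I.
Distance 3: C, G.
Distance 4: D, K.
Distance 5: J — contains J.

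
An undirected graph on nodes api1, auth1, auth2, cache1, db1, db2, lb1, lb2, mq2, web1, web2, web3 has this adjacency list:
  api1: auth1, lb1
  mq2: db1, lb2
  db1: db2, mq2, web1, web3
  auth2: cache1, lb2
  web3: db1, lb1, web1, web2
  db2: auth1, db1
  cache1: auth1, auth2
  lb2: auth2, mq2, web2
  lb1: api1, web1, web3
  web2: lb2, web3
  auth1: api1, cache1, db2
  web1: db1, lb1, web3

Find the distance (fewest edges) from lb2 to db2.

3

Distance 0: lb2.
Distance 1: auth2, mq2, web2.
Distance 2: cache1, db1, web3.
Distance 3: auth1, db2, lb1, web1 — contains db2.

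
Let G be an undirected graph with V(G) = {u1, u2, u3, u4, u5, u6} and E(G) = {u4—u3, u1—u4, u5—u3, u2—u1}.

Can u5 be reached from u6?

No

u6 has no edges, so nothing is reachable from it.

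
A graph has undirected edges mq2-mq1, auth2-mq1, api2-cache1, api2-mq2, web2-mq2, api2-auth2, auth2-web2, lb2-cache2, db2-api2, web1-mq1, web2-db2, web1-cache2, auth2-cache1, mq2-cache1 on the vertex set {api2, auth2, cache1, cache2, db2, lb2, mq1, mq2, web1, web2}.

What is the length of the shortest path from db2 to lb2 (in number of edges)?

Distance 0: db2.
Distance 1: api2, web2.
Distance 2: auth2, cache1, mq2.
Distance 3: mq1.
Distance 4: web1.
Distance 5: cache2.
Distance 6: lb2 — contains lb2.

6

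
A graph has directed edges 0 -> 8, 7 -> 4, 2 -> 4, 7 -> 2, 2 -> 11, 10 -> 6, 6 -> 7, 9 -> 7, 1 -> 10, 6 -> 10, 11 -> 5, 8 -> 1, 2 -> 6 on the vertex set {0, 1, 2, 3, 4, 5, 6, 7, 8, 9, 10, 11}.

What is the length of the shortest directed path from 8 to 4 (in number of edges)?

5

Distance 0: 8.
Distance 1: 1.
Distance 2: 10.
Distance 3: 6.
Distance 4: 7.
Distance 5: 2, 4 — contains 4.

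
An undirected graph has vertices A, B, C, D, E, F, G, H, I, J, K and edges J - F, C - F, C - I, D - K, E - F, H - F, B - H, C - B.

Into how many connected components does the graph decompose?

4

From A: component {A}.
From B: component {B, C, E, F, H, I, J}.
From D: component {D, K}.
From G: component {G}.
That's 4 components.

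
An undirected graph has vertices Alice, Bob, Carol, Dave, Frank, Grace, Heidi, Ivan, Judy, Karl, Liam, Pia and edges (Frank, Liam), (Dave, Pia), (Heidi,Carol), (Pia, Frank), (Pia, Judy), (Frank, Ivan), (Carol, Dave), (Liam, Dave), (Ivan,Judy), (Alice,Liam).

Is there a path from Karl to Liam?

No

Karl has no edges, so nothing is reachable from it.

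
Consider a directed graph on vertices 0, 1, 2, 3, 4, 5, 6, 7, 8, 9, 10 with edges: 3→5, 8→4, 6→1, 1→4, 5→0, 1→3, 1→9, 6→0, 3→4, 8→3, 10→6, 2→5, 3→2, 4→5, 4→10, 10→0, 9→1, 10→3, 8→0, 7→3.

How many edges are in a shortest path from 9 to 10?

Distance 0: 9.
Distance 1: 1.
Distance 2: 3, 4.
Distance 3: 2, 5, 10 — contains 10.

3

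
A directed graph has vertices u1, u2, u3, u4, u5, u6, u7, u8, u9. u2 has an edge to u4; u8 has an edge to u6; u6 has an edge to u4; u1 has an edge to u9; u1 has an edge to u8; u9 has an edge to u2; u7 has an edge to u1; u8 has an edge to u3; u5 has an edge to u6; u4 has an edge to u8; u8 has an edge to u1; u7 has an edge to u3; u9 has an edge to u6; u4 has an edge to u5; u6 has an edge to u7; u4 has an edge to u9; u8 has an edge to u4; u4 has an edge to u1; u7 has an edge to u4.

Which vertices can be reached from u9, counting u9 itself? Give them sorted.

u1, u2, u3, u4, u5, u6, u7, u8, u9

Start at u9.
Its neighbours: u2, u6.
Then their neighbours: u4, u7.
Then next layer: u1, u3, u5, u8.
Every vertex is now reached.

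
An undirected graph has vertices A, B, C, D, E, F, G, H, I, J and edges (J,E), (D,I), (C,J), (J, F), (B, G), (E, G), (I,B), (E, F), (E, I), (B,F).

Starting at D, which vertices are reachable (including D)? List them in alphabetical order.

B, C, D, E, F, G, I, J

Start at D.
Its neighbours: I.
Then their neighbours: B, E.
Then next layer: F, G, J.
Then next layer: C.
Nothing further is reachable.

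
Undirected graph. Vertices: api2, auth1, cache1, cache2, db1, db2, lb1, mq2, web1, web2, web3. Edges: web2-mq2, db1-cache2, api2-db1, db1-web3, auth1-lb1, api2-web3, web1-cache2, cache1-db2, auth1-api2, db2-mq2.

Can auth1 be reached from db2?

No

Explore from db2.
Distance 1: reach cache1, mq2.
Distance 2: reach web2.
The search is exhausted without reaching auth1; it lies in a different component.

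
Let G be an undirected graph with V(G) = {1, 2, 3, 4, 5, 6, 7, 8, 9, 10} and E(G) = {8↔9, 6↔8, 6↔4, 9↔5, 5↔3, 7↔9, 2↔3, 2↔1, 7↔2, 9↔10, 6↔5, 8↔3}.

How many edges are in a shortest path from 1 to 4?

5

Distance 0: 1.
Distance 1: 2.
Distance 2: 3, 7.
Distance 3: 5, 8, 9.
Distance 4: 6, 10.
Distance 5: 4 — contains 4.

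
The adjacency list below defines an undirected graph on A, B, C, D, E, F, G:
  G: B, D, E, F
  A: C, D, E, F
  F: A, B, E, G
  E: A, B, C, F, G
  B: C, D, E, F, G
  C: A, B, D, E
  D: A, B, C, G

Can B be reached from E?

Yes

Explore from E.
Distance 1: reach A, B, C, F, G.
Found B.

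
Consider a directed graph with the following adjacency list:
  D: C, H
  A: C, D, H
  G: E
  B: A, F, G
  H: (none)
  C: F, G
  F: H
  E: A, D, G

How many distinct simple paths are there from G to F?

G→E→A→C→F
G→E→A→D→C→F
G→E→D→C→F

3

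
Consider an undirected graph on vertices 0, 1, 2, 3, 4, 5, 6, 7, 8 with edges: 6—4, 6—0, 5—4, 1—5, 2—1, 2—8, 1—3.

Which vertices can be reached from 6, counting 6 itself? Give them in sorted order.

Start at 6.
Its neighbours: 0, 4.
Then their neighbours: 5.
Then next layer: 1.
Then next layer: 2, 3.
Then next layer: 8.
Nothing further is reachable.

0, 1, 2, 3, 4, 5, 6, 8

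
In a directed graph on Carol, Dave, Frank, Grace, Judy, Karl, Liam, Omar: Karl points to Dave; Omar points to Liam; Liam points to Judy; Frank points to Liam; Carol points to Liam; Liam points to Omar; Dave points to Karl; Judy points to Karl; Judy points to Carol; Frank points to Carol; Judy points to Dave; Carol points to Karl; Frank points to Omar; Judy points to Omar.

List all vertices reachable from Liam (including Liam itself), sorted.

Start at Liam.
Its neighbours: Judy, Omar.
Then their neighbours: Carol, Dave, Karl.
Nothing further is reachable.

Carol, Dave, Judy, Karl, Liam, Omar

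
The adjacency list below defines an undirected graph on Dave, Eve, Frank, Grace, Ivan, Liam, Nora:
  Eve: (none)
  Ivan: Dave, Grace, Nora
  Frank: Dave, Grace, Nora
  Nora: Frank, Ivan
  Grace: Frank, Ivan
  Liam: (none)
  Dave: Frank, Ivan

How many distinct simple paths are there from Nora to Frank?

3

Nora–Frank
Nora–Ivan–Dave–Frank
Nora–Ivan–Grace–Frank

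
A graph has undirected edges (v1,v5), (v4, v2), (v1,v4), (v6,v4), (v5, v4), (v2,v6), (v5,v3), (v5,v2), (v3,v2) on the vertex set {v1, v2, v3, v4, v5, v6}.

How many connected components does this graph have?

1

From v1: component {v1, v2, v3, v4, v5, v6}.
That's 1 component.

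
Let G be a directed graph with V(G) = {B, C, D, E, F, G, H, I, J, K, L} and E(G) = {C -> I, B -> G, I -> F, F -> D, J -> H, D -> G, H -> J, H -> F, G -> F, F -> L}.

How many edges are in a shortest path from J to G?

4

Distance 0: J.
Distance 1: H.
Distance 2: F.
Distance 3: D, L.
Distance 4: G — contains G.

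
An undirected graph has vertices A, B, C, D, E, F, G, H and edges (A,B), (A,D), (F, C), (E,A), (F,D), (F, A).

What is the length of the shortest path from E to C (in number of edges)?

Distance 0: E.
Distance 1: A.
Distance 2: B, D, F.
Distance 3: C — contains C.

3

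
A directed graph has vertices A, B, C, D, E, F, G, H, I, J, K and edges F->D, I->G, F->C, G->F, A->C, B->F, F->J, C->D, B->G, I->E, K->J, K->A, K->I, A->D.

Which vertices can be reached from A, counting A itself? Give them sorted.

Start at A.
Its neighbours: C, D.
Nothing further is reachable.

A, C, D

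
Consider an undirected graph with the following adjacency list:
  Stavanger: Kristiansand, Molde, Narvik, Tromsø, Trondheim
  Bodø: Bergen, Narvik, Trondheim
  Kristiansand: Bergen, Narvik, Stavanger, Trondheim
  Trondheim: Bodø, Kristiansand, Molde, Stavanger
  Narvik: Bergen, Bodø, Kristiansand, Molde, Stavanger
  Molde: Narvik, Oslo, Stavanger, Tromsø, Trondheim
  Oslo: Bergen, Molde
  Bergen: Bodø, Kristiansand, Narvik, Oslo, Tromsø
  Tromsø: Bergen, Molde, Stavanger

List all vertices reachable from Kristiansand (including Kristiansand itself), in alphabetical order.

Bergen, Bodø, Kristiansand, Molde, Narvik, Oslo, Stavanger, Tromsø, Trondheim

Start at Kristiansand.
Its neighbours: Bergen, Narvik, Stavanger, Trondheim.
Then their neighbours: Bodø, Molde, Oslo, Tromsø.
Every vertex is now reached.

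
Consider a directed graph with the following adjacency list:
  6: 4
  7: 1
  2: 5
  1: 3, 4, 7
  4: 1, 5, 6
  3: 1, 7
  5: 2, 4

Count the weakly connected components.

1

From 1: component {1, 2, 3, 4, 5, 6, 7}.
That's 1 component.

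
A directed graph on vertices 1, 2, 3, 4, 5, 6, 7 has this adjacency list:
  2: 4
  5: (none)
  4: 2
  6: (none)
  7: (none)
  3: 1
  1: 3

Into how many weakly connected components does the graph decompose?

From 1: component {1, 3}.
From 2: component {2, 4}.
From 5: component {5}.
From 6: component {6}.
From 7: component {7}.
That's 5 components.

5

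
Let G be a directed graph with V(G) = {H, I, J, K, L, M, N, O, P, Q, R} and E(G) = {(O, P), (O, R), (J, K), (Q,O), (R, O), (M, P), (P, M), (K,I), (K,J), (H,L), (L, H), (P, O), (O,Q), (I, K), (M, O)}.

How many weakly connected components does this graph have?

4

From H: component {H, L}.
From I: component {I, J, K}.
From M: component {M, O, P, Q, R}.
From N: component {N}.
That's 4 components.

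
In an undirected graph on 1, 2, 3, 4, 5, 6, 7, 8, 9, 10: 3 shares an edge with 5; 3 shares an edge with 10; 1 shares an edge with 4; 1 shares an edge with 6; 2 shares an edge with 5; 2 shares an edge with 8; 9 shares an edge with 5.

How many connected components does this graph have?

3

From 1: component {1, 4, 6}.
From 2: component {2, 3, 5, 8, 9, 10}.
From 7: component {7}.
That's 3 components.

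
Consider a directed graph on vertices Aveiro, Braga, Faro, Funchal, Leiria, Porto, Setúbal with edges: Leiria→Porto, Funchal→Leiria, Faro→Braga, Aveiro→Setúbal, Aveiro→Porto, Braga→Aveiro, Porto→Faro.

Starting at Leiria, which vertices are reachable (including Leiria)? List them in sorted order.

Aveiro, Braga, Faro, Leiria, Porto, Setúbal

Start at Leiria.
Its neighbours: Porto.
Then their neighbours: Faro.
Then next layer: Braga.
Then next layer: Aveiro.
Then next layer: Setúbal.
Nothing further is reachable.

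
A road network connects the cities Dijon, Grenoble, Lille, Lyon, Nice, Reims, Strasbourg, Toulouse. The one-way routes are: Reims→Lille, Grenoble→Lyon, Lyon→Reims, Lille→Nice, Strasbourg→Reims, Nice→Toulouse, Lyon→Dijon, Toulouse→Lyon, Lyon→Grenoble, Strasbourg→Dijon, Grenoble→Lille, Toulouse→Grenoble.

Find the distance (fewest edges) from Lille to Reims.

4

Distance 0: Lille.
Distance 1: Nice.
Distance 2: Toulouse.
Distance 3: Grenoble, Lyon.
Distance 4: Dijon, Reims — contains Reims.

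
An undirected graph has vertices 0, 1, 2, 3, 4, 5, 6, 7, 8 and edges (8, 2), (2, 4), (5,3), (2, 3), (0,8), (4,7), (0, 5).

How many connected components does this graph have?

3

From 0: component {0, 2, 3, 4, 5, 7, 8}.
From 1: component {1}.
From 6: component {6}.
That's 3 components.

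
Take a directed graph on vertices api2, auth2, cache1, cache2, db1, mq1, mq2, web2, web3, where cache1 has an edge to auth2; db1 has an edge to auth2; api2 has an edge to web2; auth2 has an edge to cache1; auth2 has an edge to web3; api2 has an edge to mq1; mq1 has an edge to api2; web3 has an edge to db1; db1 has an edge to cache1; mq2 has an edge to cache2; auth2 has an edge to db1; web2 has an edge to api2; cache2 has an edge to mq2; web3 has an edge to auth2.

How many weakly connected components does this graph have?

From api2: component {api2, mq1, web2}.
From auth2: component {auth2, cache1, db1, web3}.
From cache2: component {cache2, mq2}.
That's 3 components.

3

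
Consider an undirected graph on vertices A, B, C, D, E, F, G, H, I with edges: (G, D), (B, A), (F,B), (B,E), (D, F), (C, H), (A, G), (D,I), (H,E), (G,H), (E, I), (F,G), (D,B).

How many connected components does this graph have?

From A: component {A, B, C, D, E, F, G, H, I}.
That's 1 component.

1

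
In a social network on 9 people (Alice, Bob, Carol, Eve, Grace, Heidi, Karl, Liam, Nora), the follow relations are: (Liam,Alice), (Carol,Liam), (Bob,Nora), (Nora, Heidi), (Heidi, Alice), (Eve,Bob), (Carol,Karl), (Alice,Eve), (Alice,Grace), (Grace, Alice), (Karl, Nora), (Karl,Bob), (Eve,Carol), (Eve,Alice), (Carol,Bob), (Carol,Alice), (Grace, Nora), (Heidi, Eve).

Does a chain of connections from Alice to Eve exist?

Explore from Alice.
Distance 1: reach Eve, Grace.
Found Eve.

Yes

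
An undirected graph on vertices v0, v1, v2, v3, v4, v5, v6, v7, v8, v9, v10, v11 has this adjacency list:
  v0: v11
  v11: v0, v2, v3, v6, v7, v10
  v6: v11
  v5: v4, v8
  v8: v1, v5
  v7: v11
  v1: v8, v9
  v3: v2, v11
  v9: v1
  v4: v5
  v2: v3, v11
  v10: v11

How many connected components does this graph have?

From v0: component {v0, v2, v3, v6, v7, v10, v11}.
From v1: component {v1, v4, v5, v8, v9}.
That's 2 components.

2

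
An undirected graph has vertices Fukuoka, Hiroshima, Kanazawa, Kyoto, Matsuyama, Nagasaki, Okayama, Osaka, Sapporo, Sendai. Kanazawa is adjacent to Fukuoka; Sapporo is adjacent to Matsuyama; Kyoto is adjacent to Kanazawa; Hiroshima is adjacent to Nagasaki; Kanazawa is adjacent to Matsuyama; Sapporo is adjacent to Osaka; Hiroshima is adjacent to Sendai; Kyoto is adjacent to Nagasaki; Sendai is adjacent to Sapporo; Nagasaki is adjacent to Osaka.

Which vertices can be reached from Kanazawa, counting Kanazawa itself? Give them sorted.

Fukuoka, Hiroshima, Kanazawa, Kyoto, Matsuyama, Nagasaki, Osaka, Sapporo, Sendai

Start at Kanazawa.
Its neighbours: Fukuoka, Kyoto, Matsuyama.
Then their neighbours: Nagasaki, Sapporo.
Then next layer: Hiroshima, Osaka, Sendai.
Nothing further is reachable.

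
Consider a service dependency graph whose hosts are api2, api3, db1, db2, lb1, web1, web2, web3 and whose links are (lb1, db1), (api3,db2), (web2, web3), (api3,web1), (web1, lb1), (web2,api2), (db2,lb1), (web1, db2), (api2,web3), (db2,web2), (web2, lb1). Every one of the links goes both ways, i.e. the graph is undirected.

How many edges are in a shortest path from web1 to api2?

Distance 0: web1.
Distance 1: api3, db2, lb1.
Distance 2: db1, web2.
Distance 3: api2, web3 — contains api2.

3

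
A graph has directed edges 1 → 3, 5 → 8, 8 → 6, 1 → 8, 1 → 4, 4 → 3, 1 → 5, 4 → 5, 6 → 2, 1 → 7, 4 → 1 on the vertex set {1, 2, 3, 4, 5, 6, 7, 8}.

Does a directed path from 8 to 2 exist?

Explore from 8.
Distance 1: reach 6.
Distance 2: reach 2.
Found 2.

Yes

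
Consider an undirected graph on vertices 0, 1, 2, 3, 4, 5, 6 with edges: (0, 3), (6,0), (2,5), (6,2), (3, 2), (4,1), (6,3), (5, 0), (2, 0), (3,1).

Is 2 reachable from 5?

Explore from 5.
Distance 1: reach 0, 2.
Found 2.

Yes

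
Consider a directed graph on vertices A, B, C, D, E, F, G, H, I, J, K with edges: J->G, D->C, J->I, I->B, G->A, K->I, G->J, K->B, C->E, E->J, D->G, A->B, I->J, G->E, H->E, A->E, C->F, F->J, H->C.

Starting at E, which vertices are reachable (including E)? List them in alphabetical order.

A, B, E, G, I, J

Start at E.
Its neighbours: J.
Then their neighbours: G, I.
Then next layer: A, B.
Nothing further is reachable.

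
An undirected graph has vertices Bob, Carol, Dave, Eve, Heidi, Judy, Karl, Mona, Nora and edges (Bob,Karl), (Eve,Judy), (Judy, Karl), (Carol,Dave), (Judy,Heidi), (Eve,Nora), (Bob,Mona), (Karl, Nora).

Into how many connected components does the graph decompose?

From Bob: component {Bob, Eve, Heidi, Judy, Karl, Mona, Nora}.
From Carol: component {Carol, Dave}.
That's 2 components.

2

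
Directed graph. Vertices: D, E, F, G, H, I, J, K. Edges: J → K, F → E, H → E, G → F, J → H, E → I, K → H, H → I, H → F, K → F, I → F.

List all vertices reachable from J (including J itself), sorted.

Start at J.
Its neighbours: H, K.
Then their neighbours: E, F, I.
Nothing further is reachable.

E, F, H, I, J, K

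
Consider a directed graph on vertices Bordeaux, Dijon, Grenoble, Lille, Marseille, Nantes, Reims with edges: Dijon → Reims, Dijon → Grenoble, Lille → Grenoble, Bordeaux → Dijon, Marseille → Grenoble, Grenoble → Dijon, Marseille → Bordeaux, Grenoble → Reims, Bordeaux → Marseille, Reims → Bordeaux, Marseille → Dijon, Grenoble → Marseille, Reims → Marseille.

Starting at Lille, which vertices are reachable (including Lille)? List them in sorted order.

Start at Lille.
Its neighbours: Grenoble.
Then their neighbours: Dijon, Marseille, Reims.
Then next layer: Bordeaux.
Nothing further is reachable.

Bordeaux, Dijon, Grenoble, Lille, Marseille, Reims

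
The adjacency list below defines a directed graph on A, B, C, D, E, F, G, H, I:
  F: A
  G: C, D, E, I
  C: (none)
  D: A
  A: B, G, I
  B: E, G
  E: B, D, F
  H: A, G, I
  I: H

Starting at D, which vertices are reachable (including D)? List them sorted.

A, B, C, D, E, F, G, H, I

Start at D.
Its neighbours: A.
Then their neighbours: B, G, I.
Then next layer: C, E, H.
Then next layer: F.
Every vertex is now reached.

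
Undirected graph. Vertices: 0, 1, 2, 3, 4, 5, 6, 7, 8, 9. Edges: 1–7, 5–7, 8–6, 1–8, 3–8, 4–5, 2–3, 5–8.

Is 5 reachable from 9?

No

9 has no edges, so nothing is reachable from it.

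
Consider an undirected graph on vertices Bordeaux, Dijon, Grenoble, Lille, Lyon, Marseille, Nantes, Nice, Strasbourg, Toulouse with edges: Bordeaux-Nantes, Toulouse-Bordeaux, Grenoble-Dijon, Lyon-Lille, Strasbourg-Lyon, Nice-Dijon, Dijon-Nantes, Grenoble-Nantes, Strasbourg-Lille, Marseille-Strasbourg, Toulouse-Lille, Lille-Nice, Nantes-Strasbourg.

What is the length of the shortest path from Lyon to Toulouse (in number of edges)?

2

Distance 0: Lyon.
Distance 1: Lille, Strasbourg.
Distance 2: Marseille, Nantes, Nice, Toulouse — contains Toulouse.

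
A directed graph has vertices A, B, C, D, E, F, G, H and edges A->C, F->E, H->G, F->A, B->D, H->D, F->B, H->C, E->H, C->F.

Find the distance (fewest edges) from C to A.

2

Distance 0: C.
Distance 1: F.
Distance 2: A, B, E — contains A.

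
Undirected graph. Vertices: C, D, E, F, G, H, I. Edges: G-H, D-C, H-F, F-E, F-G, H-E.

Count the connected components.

3

From C: component {C, D}.
From E: component {E, F, G, H}.
From I: component {I}.
That's 3 components.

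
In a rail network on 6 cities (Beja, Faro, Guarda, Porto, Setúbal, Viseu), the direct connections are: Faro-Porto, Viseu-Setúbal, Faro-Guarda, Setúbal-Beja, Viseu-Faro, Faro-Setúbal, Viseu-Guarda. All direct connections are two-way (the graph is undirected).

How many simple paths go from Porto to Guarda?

3

Porto–Faro–Guarda
Porto–Faro–Setúbal–Viseu–Guarda
Porto–Faro–Viseu–Guarda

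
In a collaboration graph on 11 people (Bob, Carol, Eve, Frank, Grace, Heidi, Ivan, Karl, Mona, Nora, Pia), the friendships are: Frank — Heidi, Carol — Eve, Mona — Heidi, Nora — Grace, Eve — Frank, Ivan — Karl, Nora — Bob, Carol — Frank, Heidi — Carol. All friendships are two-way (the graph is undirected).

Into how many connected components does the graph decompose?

4

From Bob: component {Bob, Grace, Nora}.
From Carol: component {Carol, Eve, Frank, Heidi, Mona}.
From Ivan: component {Ivan, Karl}.
From Pia: component {Pia}.
That's 4 components.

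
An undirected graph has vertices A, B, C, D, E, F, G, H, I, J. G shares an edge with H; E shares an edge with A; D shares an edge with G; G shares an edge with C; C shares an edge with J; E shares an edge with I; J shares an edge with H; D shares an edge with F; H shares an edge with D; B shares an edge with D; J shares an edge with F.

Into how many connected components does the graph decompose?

From A: component {A, E, I}.
From B: component {B, C, D, F, G, H, J}.
That's 2 components.

2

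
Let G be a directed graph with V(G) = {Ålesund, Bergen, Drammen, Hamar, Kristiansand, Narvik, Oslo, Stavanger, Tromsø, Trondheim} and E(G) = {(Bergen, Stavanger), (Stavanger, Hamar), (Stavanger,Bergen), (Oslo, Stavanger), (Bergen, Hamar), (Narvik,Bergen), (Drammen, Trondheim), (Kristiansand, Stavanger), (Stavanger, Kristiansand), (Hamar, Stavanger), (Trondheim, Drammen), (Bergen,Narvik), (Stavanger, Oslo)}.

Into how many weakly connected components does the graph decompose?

From Ålesund: component {Ålesund}.
From Bergen: component {Bergen, Hamar, Kristiansand, Narvik, Oslo, Stavanger}.
From Drammen: component {Drammen, Trondheim}.
From Tromsø: component {Tromsø}.
That's 4 components.

4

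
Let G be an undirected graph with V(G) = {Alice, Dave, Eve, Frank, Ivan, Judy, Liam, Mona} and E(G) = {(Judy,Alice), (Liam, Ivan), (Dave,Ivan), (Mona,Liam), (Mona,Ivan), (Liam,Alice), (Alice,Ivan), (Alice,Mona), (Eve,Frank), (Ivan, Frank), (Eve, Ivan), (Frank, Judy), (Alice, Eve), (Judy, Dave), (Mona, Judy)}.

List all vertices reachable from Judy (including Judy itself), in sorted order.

Start at Judy.
Its neighbours: Alice, Dave, Frank, Mona.
Then their neighbours: Eve, Ivan, Liam.
Every vertex is now reached.

Alice, Dave, Eve, Frank, Ivan, Judy, Liam, Mona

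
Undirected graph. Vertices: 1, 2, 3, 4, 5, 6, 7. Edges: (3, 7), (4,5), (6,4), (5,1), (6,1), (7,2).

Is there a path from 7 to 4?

Explore from 7.
Distance 1: reach 2, 3.
The search is exhausted without reaching 4; it lies in a different component.

No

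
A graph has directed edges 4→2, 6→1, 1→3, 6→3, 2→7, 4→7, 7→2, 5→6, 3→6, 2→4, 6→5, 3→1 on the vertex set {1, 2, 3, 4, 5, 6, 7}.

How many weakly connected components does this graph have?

2

From 1: component {1, 3, 5, 6}.
From 2: component {2, 4, 7}.
That's 2 components.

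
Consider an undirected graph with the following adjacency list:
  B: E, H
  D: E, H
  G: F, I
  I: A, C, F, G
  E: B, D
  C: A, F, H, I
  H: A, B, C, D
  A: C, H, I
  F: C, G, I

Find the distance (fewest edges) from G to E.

Distance 0: G.
Distance 1: F, I.
Distance 2: A, C.
Distance 3: H.
Distance 4: B, D.
Distance 5: E — contains E.

5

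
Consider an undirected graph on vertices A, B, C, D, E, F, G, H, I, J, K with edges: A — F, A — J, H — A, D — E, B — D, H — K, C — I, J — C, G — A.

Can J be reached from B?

Explore from B.
Distance 1: reach D.
Distance 2: reach E.
The search is exhausted without reaching J; it lies in a different component.

No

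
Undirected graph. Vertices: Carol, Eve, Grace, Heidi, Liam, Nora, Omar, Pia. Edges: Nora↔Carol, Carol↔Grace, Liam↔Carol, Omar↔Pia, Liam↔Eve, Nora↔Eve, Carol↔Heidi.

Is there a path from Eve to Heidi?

Explore from Eve.
Distance 1: reach Liam, Nora.
Distance 2: reach Carol.
Distance 3: reach Grace, Heidi.
Found Heidi.

Yes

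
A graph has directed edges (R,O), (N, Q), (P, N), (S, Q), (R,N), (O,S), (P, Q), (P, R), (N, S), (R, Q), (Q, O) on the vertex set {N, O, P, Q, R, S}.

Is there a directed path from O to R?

No

Explore from O.
Distance 1: reach S.
Distance 2: reach Q.
The search from O is exhausted; no directed path reaches R.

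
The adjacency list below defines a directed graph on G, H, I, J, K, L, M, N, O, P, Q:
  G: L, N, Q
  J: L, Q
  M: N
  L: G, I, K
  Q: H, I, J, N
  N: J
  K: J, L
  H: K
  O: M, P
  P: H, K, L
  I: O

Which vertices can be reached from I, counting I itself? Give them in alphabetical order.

Start at I.
Its neighbours: O.
Then their neighbours: M, P.
Then next layer: H, K, L, N.
Then next layer: G, J.
Then next layer: Q.
Every vertex is now reached.

G, H, I, J, K, L, M, N, O, P, Q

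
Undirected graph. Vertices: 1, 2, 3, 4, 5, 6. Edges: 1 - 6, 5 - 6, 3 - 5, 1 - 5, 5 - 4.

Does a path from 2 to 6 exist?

No

2 has no edges, so nothing is reachable from it.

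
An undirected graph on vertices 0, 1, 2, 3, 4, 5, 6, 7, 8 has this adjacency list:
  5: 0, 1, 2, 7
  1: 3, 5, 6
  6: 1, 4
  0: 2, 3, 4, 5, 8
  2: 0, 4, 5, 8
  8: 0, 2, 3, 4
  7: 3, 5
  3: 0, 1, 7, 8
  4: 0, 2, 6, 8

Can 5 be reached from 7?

Explore from 7.
Distance 1: reach 3, 5.
Found 5.

Yes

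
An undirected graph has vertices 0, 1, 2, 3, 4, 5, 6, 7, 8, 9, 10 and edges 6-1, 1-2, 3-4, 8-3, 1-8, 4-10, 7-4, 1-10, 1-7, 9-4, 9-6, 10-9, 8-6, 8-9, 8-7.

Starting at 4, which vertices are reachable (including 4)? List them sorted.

1, 2, 3, 4, 6, 7, 8, 9, 10

Start at 4.
Its neighbours: 3, 7, 9, 10.
Then their neighbours: 1, 6, 8.
Then next layer: 2.
Nothing further is reachable.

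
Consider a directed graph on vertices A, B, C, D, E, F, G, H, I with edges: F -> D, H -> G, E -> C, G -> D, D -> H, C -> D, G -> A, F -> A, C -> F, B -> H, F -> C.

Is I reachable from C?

Explore from C.
Distance 1: reach D, F.
Distance 2: reach A, H.
Distance 3: reach G.
The search from C is exhausted; no directed path reaches I.

No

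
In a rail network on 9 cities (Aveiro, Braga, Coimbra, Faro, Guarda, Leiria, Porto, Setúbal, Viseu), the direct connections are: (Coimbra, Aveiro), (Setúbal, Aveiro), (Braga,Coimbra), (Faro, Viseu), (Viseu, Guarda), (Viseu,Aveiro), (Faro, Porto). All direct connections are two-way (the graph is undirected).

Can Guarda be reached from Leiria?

Leiria has no edges, so nothing is reachable from it.

No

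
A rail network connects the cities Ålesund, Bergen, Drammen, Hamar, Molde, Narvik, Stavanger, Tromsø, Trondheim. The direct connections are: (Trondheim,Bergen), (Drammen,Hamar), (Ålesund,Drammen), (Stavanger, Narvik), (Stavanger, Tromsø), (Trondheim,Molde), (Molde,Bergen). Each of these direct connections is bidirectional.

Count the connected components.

3

From Ålesund: component {Ålesund, Drammen, Hamar}.
From Bergen: component {Bergen, Molde, Trondheim}.
From Narvik: component {Narvik, Stavanger, Tromsø}.
That's 3 components.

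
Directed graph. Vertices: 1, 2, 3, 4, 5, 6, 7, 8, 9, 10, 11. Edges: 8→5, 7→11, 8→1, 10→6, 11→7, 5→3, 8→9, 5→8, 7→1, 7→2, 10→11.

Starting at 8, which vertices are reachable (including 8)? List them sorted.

Start at 8.
Its neighbours: 1, 5, 9.
Then their neighbours: 3.
Nothing further is reachable.

1, 3, 5, 8, 9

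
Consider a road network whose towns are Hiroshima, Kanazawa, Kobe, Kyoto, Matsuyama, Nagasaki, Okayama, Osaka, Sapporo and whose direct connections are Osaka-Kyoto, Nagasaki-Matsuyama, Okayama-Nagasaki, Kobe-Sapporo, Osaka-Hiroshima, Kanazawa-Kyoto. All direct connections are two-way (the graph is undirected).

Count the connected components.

3

From Hiroshima: component {Hiroshima, Kanazawa, Kyoto, Osaka}.
From Kobe: component {Kobe, Sapporo}.
From Matsuyama: component {Matsuyama, Nagasaki, Okayama}.
That's 3 components.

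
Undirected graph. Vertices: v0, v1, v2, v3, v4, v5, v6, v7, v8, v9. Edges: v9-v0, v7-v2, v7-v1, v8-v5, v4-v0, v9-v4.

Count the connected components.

From v0: component {v0, v4, v9}.
From v1: component {v1, v2, v7}.
From v3: component {v3}.
From v5: component {v5, v8}.
From v6: component {v6}.
That's 5 components.

5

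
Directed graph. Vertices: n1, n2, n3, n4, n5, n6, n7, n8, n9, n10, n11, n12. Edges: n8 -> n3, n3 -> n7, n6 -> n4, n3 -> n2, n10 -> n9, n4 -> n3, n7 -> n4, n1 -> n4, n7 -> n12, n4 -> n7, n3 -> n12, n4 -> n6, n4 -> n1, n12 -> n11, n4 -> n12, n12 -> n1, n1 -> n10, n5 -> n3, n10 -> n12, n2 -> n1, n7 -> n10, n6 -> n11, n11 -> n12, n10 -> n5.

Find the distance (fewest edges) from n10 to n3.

Distance 0: n10.
Distance 1: n5, n9, n12.
Distance 2: n1, n3, n11 — contains n3.

2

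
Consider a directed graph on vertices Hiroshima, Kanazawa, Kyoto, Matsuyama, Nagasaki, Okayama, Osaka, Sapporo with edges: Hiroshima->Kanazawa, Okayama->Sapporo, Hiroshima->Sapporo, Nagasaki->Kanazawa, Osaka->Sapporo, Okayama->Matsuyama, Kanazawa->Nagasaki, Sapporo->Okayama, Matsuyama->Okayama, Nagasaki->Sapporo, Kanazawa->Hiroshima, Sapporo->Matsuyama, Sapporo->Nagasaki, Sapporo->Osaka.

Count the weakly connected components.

From Hiroshima: component {Hiroshima, Kanazawa, Matsuyama, Nagasaki, Okayama, Osaka, Sapporo}.
From Kyoto: component {Kyoto}.
That's 2 components.

2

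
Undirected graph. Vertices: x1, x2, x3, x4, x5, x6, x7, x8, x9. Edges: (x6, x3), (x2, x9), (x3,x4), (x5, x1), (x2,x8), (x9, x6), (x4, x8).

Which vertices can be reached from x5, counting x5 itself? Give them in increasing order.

Start at x5.
Its neighbours: x1.
Nothing further is reachable.

x1, x5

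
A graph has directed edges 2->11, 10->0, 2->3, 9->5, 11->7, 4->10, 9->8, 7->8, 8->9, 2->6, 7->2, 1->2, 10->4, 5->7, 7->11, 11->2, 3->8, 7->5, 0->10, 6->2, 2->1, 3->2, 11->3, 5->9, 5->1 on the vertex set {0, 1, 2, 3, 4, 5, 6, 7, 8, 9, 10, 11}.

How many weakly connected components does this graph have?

2

From 0: component {0, 4, 10}.
From 1: component {1, 2, 3, 5, 6, 7, 8, 9, 11}.
That's 2 components.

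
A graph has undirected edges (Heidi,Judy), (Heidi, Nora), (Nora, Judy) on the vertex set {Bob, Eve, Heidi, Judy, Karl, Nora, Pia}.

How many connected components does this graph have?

From Bob: component {Bob}.
From Eve: component {Eve}.
From Heidi: component {Heidi, Judy, Nora}.
From Karl: component {Karl}.
From Pia: component {Pia}.
That's 5 components.

5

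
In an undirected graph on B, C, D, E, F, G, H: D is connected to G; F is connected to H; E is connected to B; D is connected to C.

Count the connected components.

3

From B: component {B, E}.
From C: component {C, D, G}.
From F: component {F, H}.
That's 3 components.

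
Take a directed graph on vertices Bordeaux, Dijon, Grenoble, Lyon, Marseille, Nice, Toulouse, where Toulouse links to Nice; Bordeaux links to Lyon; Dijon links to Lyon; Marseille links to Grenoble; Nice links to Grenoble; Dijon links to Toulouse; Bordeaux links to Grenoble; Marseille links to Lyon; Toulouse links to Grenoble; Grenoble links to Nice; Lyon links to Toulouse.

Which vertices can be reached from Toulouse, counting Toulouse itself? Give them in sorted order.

Start at Toulouse.
Its neighbours: Grenoble, Nice.
Nothing further is reachable.

Grenoble, Nice, Toulouse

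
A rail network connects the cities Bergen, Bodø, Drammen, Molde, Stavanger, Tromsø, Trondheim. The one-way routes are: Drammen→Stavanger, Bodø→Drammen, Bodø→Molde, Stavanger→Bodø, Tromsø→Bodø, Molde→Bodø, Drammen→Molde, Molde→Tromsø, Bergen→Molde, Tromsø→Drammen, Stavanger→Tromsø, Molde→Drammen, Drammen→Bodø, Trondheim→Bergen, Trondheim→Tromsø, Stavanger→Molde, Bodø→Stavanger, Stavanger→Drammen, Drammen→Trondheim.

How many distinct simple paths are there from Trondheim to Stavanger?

Trondheim→Bergen→Molde→Bodø→Drammen→Stavanger
Trondheim→Bergen→Molde→Bodø→Stavanger
Trondheim→Bergen→Molde→Drammen→Bodø→Stavanger
Trondheim→Bergen→Molde→Drammen→Stavanger
Trondheim→Bergen→Molde→Tromsø→Bodø→Drammen→Stavanger
Trondheim→Bergen→Molde→Tromsø→Bodø→Stavanger
Trondheim→Bergen→Molde→Tromsø→Drammen→Bodø→Stavanger
Trondheim→Bergen→Molde→Tromsø→Drammen→Stavanger
Trondheim→Tromsø→Bodø→Drammen→Stavanger
Trondheim→Tromsø→Bodø→Molde→Drammen→Stavanger
Trondheim→Tromsø→Bodø→Stavanger
Trondheim→Tromsø→Drammen→Bodø→Stavanger
Trondheim→Tromsø→Drammen→Molde→Bodø→Stavanger
Trondheim→Tromsø→Drammen→Stavanger

14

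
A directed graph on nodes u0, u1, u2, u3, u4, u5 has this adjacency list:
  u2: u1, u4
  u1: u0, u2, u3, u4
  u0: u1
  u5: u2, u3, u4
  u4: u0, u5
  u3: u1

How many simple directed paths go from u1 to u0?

u1→u0
u1→u2→u4→u0
u1→u4→u0

3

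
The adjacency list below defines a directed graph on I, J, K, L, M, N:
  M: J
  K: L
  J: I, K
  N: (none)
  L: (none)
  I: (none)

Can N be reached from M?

No

Explore from M.
Distance 1: reach J.
Distance 2: reach I, K.
Distance 3: reach L.
The search from M is exhausted; no directed path reaches N.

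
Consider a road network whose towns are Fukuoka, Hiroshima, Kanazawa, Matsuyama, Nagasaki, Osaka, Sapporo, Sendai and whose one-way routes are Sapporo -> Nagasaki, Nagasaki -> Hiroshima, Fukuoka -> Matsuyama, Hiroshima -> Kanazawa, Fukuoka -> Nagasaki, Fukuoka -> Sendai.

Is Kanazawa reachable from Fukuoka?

Yes

Explore from Fukuoka.
Distance 1: reach Matsuyama, Nagasaki, Sendai.
Distance 2: reach Hiroshima.
Distance 3: reach Kanazawa.
Found Kanazawa.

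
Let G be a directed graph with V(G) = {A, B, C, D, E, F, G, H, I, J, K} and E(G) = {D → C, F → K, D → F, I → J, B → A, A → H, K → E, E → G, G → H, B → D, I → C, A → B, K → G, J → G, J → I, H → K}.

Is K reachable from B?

Yes

Explore from B.
Distance 1: reach A, D.
Distance 2: reach C, F, H.
Distance 3: reach K.
Found K.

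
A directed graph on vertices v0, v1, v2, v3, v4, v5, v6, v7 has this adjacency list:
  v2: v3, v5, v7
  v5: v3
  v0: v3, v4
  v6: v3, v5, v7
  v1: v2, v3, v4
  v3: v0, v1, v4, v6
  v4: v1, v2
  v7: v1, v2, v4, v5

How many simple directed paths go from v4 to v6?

8

v4→v1→v2→v3→v6
v4→v1→v2→v5→v3→v6
v4→v1→v2→v7→v5→v3→v6
v4→v1→v3→v6
v4→v2→v3→v6
v4→v2→v5→v3→v6
v4→v2→v7→v1→v3→v6
v4→v2→v7→v5→v3→v6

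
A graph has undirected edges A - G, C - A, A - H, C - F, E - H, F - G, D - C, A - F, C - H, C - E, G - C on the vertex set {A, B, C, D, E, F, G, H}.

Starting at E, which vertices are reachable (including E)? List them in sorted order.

Start at E.
Its neighbours: C, H.
Then their neighbours: A, D, F, G.
Nothing further is reachable.

A, C, D, E, F, G, H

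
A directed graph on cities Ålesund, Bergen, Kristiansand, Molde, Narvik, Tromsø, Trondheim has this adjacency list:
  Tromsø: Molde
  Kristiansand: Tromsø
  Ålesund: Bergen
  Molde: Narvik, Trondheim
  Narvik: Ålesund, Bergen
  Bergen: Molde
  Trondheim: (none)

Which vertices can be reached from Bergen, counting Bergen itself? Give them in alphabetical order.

Start at Bergen.
Its neighbours: Molde.
Then their neighbours: Narvik, Trondheim.
Then next layer: Ålesund.
Nothing further is reachable.

Ålesund, Bergen, Molde, Narvik, Trondheim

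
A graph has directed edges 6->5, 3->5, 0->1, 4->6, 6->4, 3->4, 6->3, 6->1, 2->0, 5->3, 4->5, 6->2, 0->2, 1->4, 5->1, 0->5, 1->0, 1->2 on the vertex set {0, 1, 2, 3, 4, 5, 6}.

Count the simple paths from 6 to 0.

6→1→0
6→1→2→0
6→2→0
6→3→4→5→1→0
6→3→4→5→1→2→0
6→3→5→1→0
6→3→5→1→2→0
6→4→5→1→0
6→4→5→1→2→0
6→5→1→0
6→5→1→2→0

11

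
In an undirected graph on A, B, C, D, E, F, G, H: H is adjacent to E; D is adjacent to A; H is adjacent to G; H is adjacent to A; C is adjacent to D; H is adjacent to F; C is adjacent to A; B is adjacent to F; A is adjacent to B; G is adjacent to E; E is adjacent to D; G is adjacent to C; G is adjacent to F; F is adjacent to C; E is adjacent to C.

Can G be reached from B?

Yes

Explore from B.
Distance 1: reach A, F.
Distance 2: reach C, D, G, H.
Found G.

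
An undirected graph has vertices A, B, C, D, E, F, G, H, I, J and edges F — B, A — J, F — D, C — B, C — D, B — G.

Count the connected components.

5

From A: component {A, J}.
From B: component {B, C, D, F, G}.
From E: component {E}.
From H: component {H}.
From I: component {I}.
That's 5 components.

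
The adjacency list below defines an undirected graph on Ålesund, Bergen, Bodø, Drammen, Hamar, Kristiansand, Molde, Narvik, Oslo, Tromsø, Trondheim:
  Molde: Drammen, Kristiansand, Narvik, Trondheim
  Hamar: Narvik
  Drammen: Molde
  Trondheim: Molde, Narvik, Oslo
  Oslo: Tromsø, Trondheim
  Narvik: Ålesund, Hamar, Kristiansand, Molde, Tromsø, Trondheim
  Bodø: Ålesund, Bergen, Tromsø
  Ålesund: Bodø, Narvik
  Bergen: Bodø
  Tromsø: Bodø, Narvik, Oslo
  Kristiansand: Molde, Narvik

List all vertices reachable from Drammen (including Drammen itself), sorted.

Start at Drammen.
Its neighbours: Molde.
Then their neighbours: Kristiansand, Narvik, Trondheim.
Then next layer: Ålesund, Hamar, Oslo, Tromsø.
Then next layer: Bodø.
Then next layer: Bergen.
Every vertex is now reached.

Ålesund, Bergen, Bodø, Drammen, Hamar, Kristiansand, Molde, Narvik, Oslo, Tromsø, Trondheim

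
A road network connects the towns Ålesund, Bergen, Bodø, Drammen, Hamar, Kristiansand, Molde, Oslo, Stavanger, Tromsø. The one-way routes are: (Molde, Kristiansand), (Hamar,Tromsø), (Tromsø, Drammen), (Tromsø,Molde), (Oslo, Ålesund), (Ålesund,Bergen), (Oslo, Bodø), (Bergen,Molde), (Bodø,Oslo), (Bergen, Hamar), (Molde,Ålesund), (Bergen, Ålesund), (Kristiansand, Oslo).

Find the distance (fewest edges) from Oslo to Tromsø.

4

Distance 0: Oslo.
Distance 1: Ålesund, Bodø.
Distance 2: Bergen.
Distance 3: Hamar, Molde.
Distance 4: Kristiansand, Tromsø — contains Tromsø.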